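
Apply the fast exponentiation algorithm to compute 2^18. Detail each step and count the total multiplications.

Computing 2^18 by squaring (build up from 2^1; each line after the first costs one multiplication):

2^1 = 2
2^2 = (2^1)^2 = 2^2 = 4
2^4 = (2^2)^2 = 4^2 = 16
2^8 = (2^4)^2 = 16^2 = 256
2^9 = 2 * 2^8 = 2 * 256 = 512
2^18 = (2^9)^2 = 512^2 = 262144

Result: 262144
Multiplications needed: 5 (5 lines after 2^1)

2^18 = 262144. Using exponentiation by squaring, this requires 5 multiplications. The key idea: if the exponent is even, square the half-power; if odd, multiply by the base once.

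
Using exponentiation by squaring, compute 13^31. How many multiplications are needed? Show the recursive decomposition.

Computing 13^31 by squaring (build up from 13^1; each line after the first costs one multiplication):

13^1 = 13
13^2 = (13^1)^2 = 13^2 = 169
13^3 = 13 * 13^2 = 13 * 169 = 2197
13^6 = (13^3)^2 = 2197^2 = 4826809
13^7 = 13 * 13^6 = 13 * 4826809 = 62748517
13^14 = (13^7)^2 = 62748517^2 = 3937376385699289
13^15 = 13 * 13^14 = 13 * 3937376385699289 = 51185893014090757
13^30 = (13^15)^2 = 51185893014090757^2 = 2619995643649944960380551432833049
13^31 = 13 * 13^30 = 13 * 2619995643649944960380551432833049 = 34059943367449284484947168626829637

Result: 34059943367449284484947168626829637
Multiplications needed: 8 (8 lines after 13^1)

13^31 = 34059943367449284484947168626829637. Using exponentiation by squaring, this requires 8 multiplications. The key idea: if the exponent is even, square the half-power; if odd, multiply by the base once.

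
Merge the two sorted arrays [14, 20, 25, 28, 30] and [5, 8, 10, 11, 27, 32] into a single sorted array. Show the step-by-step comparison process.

Merging process:

Compare 14 vs 5: take 5 from right. Merged: [5]
Compare 14 vs 8: take 8 from right. Merged: [5, 8]
Compare 14 vs 10: take 10 from right. Merged: [5, 8, 10]
Compare 14 vs 11: take 11 from right. Merged: [5, 8, 10, 11]
Compare 14 vs 27: take 14 from left. Merged: [5, 8, 10, 11, 14]
Compare 20 vs 27: take 20 from left. Merged: [5, 8, 10, 11, 14, 20]
Compare 25 vs 27: take 25 from left. Merged: [5, 8, 10, 11, 14, 20, 25]
Compare 28 vs 27: take 27 from right. Merged: [5, 8, 10, 11, 14, 20, 25, 27]
Compare 28 vs 32: take 28 from left. Merged: [5, 8, 10, 11, 14, 20, 25, 27, 28]
Compare 30 vs 32: take 30 from left. Merged: [5, 8, 10, 11, 14, 20, 25, 27, 28, 30]
Append remaining from right: [32]. Merged: [5, 8, 10, 11, 14, 20, 25, 27, 28, 30, 32]

Final merged array: [5, 8, 10, 11, 14, 20, 25, 27, 28, 30, 32]
Total comparisons: 10

The merged array is [5, 8, 10, 11, 14, 20, 25, 27, 28, 30, 32], requiring 10 comparisons. The merge step runs in O(n) time where n is the total number of elements.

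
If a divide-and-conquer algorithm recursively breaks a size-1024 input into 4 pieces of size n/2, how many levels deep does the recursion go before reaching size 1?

For divide and conquer with division factor 2:

Problem sizes at each level:
Level 0: 1024
Level 1: 512
Level 2: 256
Level 3: 128
Level 4: 64
Level 5: 32
Level 6: 16
Level 7: 8
Level 8: 4
Level 9: 2
Level 10: 1

The root is level 0 and the size-1 base case is level 10 (the tree spans levels 0 through 10, i.e. 11 levels counting the root), so the depth is the number of divisions: log_2(1024) = 10

The recursion tree depth is log_2(1024) = 10. At each level, the problem size is divided by 2, so it takes 10 divisions to reduce to a base case of size 1. The algorithm makes 4 recursive calls at each level.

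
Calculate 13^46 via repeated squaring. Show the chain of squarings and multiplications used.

Computing 13^46 by squaring (build up from 13^1; each line after the first costs one multiplication):

13^1 = 13
13^2 = (13^1)^2 = 13^2 = 169
13^4 = (13^2)^2 = 169^2 = 28561
13^5 = 13 * 13^4 = 13 * 28561 = 371293
13^10 = (13^5)^2 = 371293^2 = 137858491849
13^11 = 13 * 13^10 = 13 * 137858491849 = 1792160394037
13^22 = (13^11)^2 = 1792160394037^2 = 3211838877954855105157369
13^23 = 13 * 13^22 = 13 * 3211838877954855105157369 = 41753905413413116367045797
13^46 = (13^23)^2 = 41753905413413116367045797^2 = 1743388617272249143997555461487119439669521095365209

Result: 1743388617272249143997555461487119439669521095365209
Multiplications needed: 8 (8 lines after 13^1)

13^46 = 1743388617272249143997555461487119439669521095365209. Using exponentiation by squaring, this requires 8 multiplications. The key idea: if the exponent is even, square the half-power; if odd, multiply by the base once.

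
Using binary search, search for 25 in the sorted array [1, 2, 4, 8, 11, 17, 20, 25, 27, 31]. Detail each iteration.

Binary search for 25 in [1, 2, 4, 8, 11, 17, 20, 25, 27, 31]:

lo=0, hi=9, mid=4, arr[mid]=11 -> 11 < 25, search right half
lo=5, hi=9, mid=7, arr[mid]=25 -> Found target at index 7!

Binary search finds 25 at index 7 after 2 comparisons. The search repeatedly halves the search space by comparing with the middle element.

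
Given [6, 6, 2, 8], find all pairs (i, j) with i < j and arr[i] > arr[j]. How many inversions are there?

Finding inversions in [6, 6, 2, 8]:

(0, 2): arr[0]=6 > arr[2]=2
(1, 2): arr[1]=6 > arr[2]=2

Total inversions: 2

The array has 2 inversion(s): (0,2), (1,2). Each pair (i,j) satisfies i < j and arr[i] > arr[j].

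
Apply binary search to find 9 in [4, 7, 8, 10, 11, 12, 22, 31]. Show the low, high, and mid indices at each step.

Binary search for 9 in [4, 7, 8, 10, 11, 12, 22, 31]:

lo=0, hi=7, mid=3, arr[mid]=10 -> 10 > 9, search left half
lo=0, hi=2, mid=1, arr[mid]=7 -> 7 < 9, search right half
lo=2, hi=2, mid=2, arr[mid]=8 -> 8 < 9, search right half
lo=3 > hi=2, target 9 not found

Binary search determines that 9 is not in the array after 3 comparisons. The search space was exhausted without finding the target.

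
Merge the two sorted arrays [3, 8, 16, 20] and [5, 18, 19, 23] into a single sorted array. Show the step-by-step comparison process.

Merging process:

Compare 3 vs 5: take 3 from left. Merged: [3]
Compare 8 vs 5: take 5 from right. Merged: [3, 5]
Compare 8 vs 18: take 8 from left. Merged: [3, 5, 8]
Compare 16 vs 18: take 16 from left. Merged: [3, 5, 8, 16]
Compare 20 vs 18: take 18 from right. Merged: [3, 5, 8, 16, 18]
Compare 20 vs 19: take 19 from right. Merged: [3, 5, 8, 16, 18, 19]
Compare 20 vs 23: take 20 from left. Merged: [3, 5, 8, 16, 18, 19, 20]
Append remaining from right: [23]. Merged: [3, 5, 8, 16, 18, 19, 20, 23]

Final merged array: [3, 5, 8, 16, 18, 19, 20, 23]
Total comparisons: 7

The merged array is [3, 5, 8, 16, 18, 19, 20, 23], requiring 7 comparisons. The merge step runs in O(n) time where n is the total number of elements.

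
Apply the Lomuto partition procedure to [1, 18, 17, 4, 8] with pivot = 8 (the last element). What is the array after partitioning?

Lomuto partition with pivot = 8:

Initial array: [1, 18, 17, 4, 8]

arr[0]=1 <= 8: swap with position 0, array becomes [1, 18, 17, 4, 8]
arr[1]=18 > 8: no swap
arr[2]=17 > 8: no swap
arr[3]=4 <= 8: swap with position 1, array becomes [1, 4, 17, 18, 8]

Place pivot at position 2: [1, 4, 8, 18, 17]
Pivot position: 2

After partitioning with pivot 8, the array becomes [1, 4, 8, 18, 17]. The pivot is placed at index 2. All elements to the left of the pivot are <= 8, and all elements to the right are > 8.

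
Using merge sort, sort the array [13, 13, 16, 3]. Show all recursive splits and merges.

Merge sort trace:

Split: [13, 13, 16, 3] -> [13, 13] and [16, 3]
  Split: [13, 13] -> [13] and [13]
  Merge: [13] + [13] -> [13, 13]
  Split: [16, 3] -> [16] and [3]
  Merge: [16] + [3] -> [3, 16]
Merge: [13, 13] + [3, 16] -> [3, 13, 13, 16]

Final sorted array: [3, 13, 13, 16]

The merge sort proceeds by recursively splitting the array and merging sorted halves.
After all merges, the sorted array is [3, 13, 13, 16].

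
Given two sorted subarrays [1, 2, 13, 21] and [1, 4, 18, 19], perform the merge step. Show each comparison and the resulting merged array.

Merging process:

Compare 1 vs 1: take 1 from left. Merged: [1]
Compare 2 vs 1: take 1 from right. Merged: [1, 1]
Compare 2 vs 4: take 2 from left. Merged: [1, 1, 2]
Compare 13 vs 4: take 4 from right. Merged: [1, 1, 2, 4]
Compare 13 vs 18: take 13 from left. Merged: [1, 1, 2, 4, 13]
Compare 21 vs 18: take 18 from right. Merged: [1, 1, 2, 4, 13, 18]
Compare 21 vs 19: take 19 from right. Merged: [1, 1, 2, 4, 13, 18, 19]
Append remaining from left: [21]. Merged: [1, 1, 2, 4, 13, 18, 19, 21]

Final merged array: [1, 1, 2, 4, 13, 18, 19, 21]
Total comparisons: 7

The merged array is [1, 1, 2, 4, 13, 18, 19, 21], requiring 7 comparisons. The merge step runs in O(n) time where n is the total number of elements.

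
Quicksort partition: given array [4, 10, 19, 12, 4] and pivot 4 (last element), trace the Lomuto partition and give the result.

Lomuto partition with pivot = 4:

Initial array: [4, 10, 19, 12, 4]

arr[0]=4 <= 4: swap with position 0, array becomes [4, 10, 19, 12, 4]
arr[1]=10 > 4: no swap
arr[2]=19 > 4: no swap
arr[3]=12 > 4: no swap

Place pivot at position 1: [4, 4, 19, 12, 10]
Pivot position: 1

After partitioning with pivot 4, the array becomes [4, 4, 19, 12, 10]. The pivot is placed at index 1. All elements to the left of the pivot are <= 4, and all elements to the right are > 4.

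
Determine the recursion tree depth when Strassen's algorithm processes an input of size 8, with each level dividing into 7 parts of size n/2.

For divide and conquer with division factor 2:

Problem sizes at each level:
Level 0: 8
Level 1: 4
Level 2: 2
Level 3: 1

The root is level 0 and the size-1 base case is level 3 (the tree spans levels 0 through 3, i.e. 4 levels counting the root), so the depth is the number of divisions: log_2(8) = 3

The recursion tree depth is log_2(8) = 3. At each level, the problem size is divided by 2, so it takes 3 divisions to reduce to a base case of size 1. The algorithm makes 7 recursive calls at each level.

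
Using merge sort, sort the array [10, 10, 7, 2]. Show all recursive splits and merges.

Merge sort trace:

Split: [10, 10, 7, 2] -> [10, 10] and [7, 2]
  Split: [10, 10] -> [10] and [10]
  Merge: [10] + [10] -> [10, 10]
  Split: [7, 2] -> [7] and [2]
  Merge: [7] + [2] -> [2, 7]
Merge: [10, 10] + [2, 7] -> [2, 7, 10, 10]

Final sorted array: [2, 7, 10, 10]

The merge sort proceeds by recursively splitting the array and merging sorted halves.
After all merges, the sorted array is [2, 7, 10, 10].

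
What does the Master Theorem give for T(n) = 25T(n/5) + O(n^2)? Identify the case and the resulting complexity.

Master Theorem for T(n) = 25T(n/5) + O(n^2):

a = 25, b = 5, c = 2
log_b(a) = log_5(25) = 2.0000

Case 2: c = 2 = log_5(25) = 2.0000
T(n) = O(n^2 log n) = O(n^2 log n)

For T(n) = 25T(n/5) + O(n^2): log_5(25) = 2.0000. This is Case 2 of the Master Theorem (c = log_b(a), equal work at all levels), giving O(n^2 log n).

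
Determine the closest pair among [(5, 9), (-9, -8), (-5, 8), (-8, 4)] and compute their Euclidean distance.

Computing all pairwise distances among 4 points:

d((5, 9), (-9, -8)) = 22.0227
d((5, 9), (-5, 8)) = 10.0499
d((5, 9), (-8, 4)) = 13.9284
d((-9, -8), (-5, 8)) = 16.4924
d((-9, -8), (-8, 4)) = 12.0416
d((-5, 8), (-8, 4)) = 5.0 <-- minimum

Closest pair: (-5, 8) and (-8, 4) with distance 5.0

The closest pair is (-5, 8) and (-8, 4) with Euclidean distance 5.0. For 4 points, brute-force pairwise comparison is shown above. For large n, the divide-and-conquer algorithm (sort by x, recurse on halves, check the dividing strip) achieves O(n log n).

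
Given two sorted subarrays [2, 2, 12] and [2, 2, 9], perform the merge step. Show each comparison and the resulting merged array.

Merging process:

Compare 2 vs 2: take 2 from left. Merged: [2]
Compare 2 vs 2: take 2 from left. Merged: [2, 2]
Compare 12 vs 2: take 2 from right. Merged: [2, 2, 2]
Compare 12 vs 2: take 2 from right. Merged: [2, 2, 2, 2]
Compare 12 vs 9: take 9 from right. Merged: [2, 2, 2, 2, 9]
Append remaining from left: [12]. Merged: [2, 2, 2, 2, 9, 12]

Final merged array: [2, 2, 2, 2, 9, 12]
Total comparisons: 5

The merged array is [2, 2, 2, 2, 9, 12], requiring 5 comparisons. The merge step runs in O(n) time where n is the total number of elements.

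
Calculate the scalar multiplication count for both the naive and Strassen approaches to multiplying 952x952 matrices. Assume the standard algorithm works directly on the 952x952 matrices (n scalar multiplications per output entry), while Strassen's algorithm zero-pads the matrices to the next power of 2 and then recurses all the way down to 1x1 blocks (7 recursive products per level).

Matrix multiplication for 952x952 matrices:

Strassen's algorithm requires power-of-2 dimensions. Pad 952x952 to 1024x1024 (next power of 2).

Standard algorithm: 952^3 = 862801408 multiplications
Strassen's algorithm: 7^(log2(1024)) = 7^10 = 282475249 multiplications
Savings: 862801408 - 282475249 = 580326159 multiplications

Standard: 862801408 multiplications (952^3). Strassen: 282475249 multiplications (7^10, after padding to 1024x1024). Strassen reduces 8 recursive multiplications to 7 at each level.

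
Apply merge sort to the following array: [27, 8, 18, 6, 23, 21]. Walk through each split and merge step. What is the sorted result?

Merge sort trace:

Split: [27, 8, 18, 6, 23, 21] -> [27, 8, 18] and [6, 23, 21]
  Split: [27, 8, 18] -> [27] and [8, 18]
    Split: [8, 18] -> [8] and [18]
    Merge: [8] + [18] -> [8, 18]
  Merge: [27] + [8, 18] -> [8, 18, 27]
  Split: [6, 23, 21] -> [6] and [23, 21]
    Split: [23, 21] -> [23] and [21]
    Merge: [23] + [21] -> [21, 23]
  Merge: [6] + [21, 23] -> [6, 21, 23]
Merge: [8, 18, 27] + [6, 21, 23] -> [6, 8, 18, 21, 23, 27]

Final sorted array: [6, 8, 18, 21, 23, 27]

The merge sort proceeds by recursively splitting the array and merging sorted halves.
After all merges, the sorted array is [6, 8, 18, 21, 23, 27].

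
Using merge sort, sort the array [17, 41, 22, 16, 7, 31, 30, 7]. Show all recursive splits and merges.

Merge sort trace:

Split: [17, 41, 22, 16, 7, 31, 30, 7] -> [17, 41, 22, 16] and [7, 31, 30, 7]
  Split: [17, 41, 22, 16] -> [17, 41] and [22, 16]
    Split: [17, 41] -> [17] and [41]
    Merge: [17] + [41] -> [17, 41]
    Split: [22, 16] -> [22] and [16]
    Merge: [22] + [16] -> [16, 22]
  Merge: [17, 41] + [16, 22] -> [16, 17, 22, 41]
  Split: [7, 31, 30, 7] -> [7, 31] and [30, 7]
    Split: [7, 31] -> [7] and [31]
    Merge: [7] + [31] -> [7, 31]
    Split: [30, 7] -> [30] and [7]
    Merge: [30] + [7] -> [7, 30]
  Merge: [7, 31] + [7, 30] -> [7, 7, 30, 31]
Merge: [16, 17, 22, 41] + [7, 7, 30, 31] -> [7, 7, 16, 17, 22, 30, 31, 41]

Final sorted array: [7, 7, 16, 17, 22, 30, 31, 41]

The merge sort proceeds by recursively splitting the array and merging sorted halves.
After all merges, the sorted array is [7, 7, 16, 17, 22, 30, 31, 41].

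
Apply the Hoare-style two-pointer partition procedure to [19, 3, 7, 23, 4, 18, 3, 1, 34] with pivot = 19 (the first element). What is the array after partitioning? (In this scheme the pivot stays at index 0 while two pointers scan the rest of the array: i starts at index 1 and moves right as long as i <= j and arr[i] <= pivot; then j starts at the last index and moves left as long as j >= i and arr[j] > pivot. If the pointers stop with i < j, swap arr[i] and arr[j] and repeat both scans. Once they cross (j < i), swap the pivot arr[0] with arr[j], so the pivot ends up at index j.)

Hoare-style two-pointer partition with pivot = 19:

Initial array: [19, 3, 7, 23, 4, 18, 3, 1, 34]

Pointers start at i = 1, j = 8.
i stops at index 3 (arr[3]=23 > 19), j stops at index 7 (arr[7]=1 <= 19): swap arr[3] and arr[7], array becomes [19, 3, 7, 1, 4, 18, 3, 23, 34]
i ends at 7, j ends at 6: the pointers have crossed (j < i), so scanning stops.

Swap pivot arr[0] with arr[6] to place pivot at position 6: [3, 3, 7, 1, 4, 18, 19, 23, 34]
Pivot position: 6

After partitioning with pivot 19, the array becomes [3, 3, 7, 1, 4, 18, 19, 23, 34]. The pivot is placed at index 6. All elements to the left of the pivot are <= 19, and all elements to the right are > 19.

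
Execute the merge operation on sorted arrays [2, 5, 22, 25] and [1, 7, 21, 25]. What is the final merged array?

Merging process:

Compare 2 vs 1: take 1 from right. Merged: [1]
Compare 2 vs 7: take 2 from left. Merged: [1, 2]
Compare 5 vs 7: take 5 from left. Merged: [1, 2, 5]
Compare 22 vs 7: take 7 from right. Merged: [1, 2, 5, 7]
Compare 22 vs 21: take 21 from right. Merged: [1, 2, 5, 7, 21]
Compare 22 vs 25: take 22 from left. Merged: [1, 2, 5, 7, 21, 22]
Compare 25 vs 25: take 25 from left. Merged: [1, 2, 5, 7, 21, 22, 25]
Append remaining from right: [25]. Merged: [1, 2, 5, 7, 21, 22, 25, 25]

Final merged array: [1, 2, 5, 7, 21, 22, 25, 25]
Total comparisons: 7

The merged array is [1, 2, 5, 7, 21, 22, 25, 25], requiring 7 comparisons. The merge step runs in O(n) time where n is the total number of elements.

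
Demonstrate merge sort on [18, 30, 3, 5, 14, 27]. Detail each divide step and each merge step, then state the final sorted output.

Merge sort trace:

Split: [18, 30, 3, 5, 14, 27] -> [18, 30, 3] and [5, 14, 27]
  Split: [18, 30, 3] -> [18] and [30, 3]
    Split: [30, 3] -> [30] and [3]
    Merge: [30] + [3] -> [3, 30]
  Merge: [18] + [3, 30] -> [3, 18, 30]
  Split: [5, 14, 27] -> [5] and [14, 27]
    Split: [14, 27] -> [14] and [27]
    Merge: [14] + [27] -> [14, 27]
  Merge: [5] + [14, 27] -> [5, 14, 27]
Merge: [3, 18, 30] + [5, 14, 27] -> [3, 5, 14, 18, 27, 30]

Final sorted array: [3, 5, 14, 18, 27, 30]

The merge sort proceeds by recursively splitting the array and merging sorted halves.
After all merges, the sorted array is [3, 5, 14, 18, 27, 30].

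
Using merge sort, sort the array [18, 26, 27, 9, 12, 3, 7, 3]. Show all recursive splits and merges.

Merge sort trace:

Split: [18, 26, 27, 9, 12, 3, 7, 3] -> [18, 26, 27, 9] and [12, 3, 7, 3]
  Split: [18, 26, 27, 9] -> [18, 26] and [27, 9]
    Split: [18, 26] -> [18] and [26]
    Merge: [18] + [26] -> [18, 26]
    Split: [27, 9] -> [27] and [9]
    Merge: [27] + [9] -> [9, 27]
  Merge: [18, 26] + [9, 27] -> [9, 18, 26, 27]
  Split: [12, 3, 7, 3] -> [12, 3] and [7, 3]
    Split: [12, 3] -> [12] and [3]
    Merge: [12] + [3] -> [3, 12]
    Split: [7, 3] -> [7] and [3]
    Merge: [7] + [3] -> [3, 7]
  Merge: [3, 12] + [3, 7] -> [3, 3, 7, 12]
Merge: [9, 18, 26, 27] + [3, 3, 7, 12] -> [3, 3, 7, 9, 12, 18, 26, 27]

Final sorted array: [3, 3, 7, 9, 12, 18, 26, 27]

The merge sort proceeds by recursively splitting the array and merging sorted halves.
After all merges, the sorted array is [3, 3, 7, 9, 12, 18, 26, 27].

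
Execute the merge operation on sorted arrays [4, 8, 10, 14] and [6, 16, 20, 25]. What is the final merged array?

Merging process:

Compare 4 vs 6: take 4 from left. Merged: [4]
Compare 8 vs 6: take 6 from right. Merged: [4, 6]
Compare 8 vs 16: take 8 from left. Merged: [4, 6, 8]
Compare 10 vs 16: take 10 from left. Merged: [4, 6, 8, 10]
Compare 14 vs 16: take 14 from left. Merged: [4, 6, 8, 10, 14]
Append remaining from right: [16, 20, 25]. Merged: [4, 6, 8, 10, 14, 16, 20, 25]

Final merged array: [4, 6, 8, 10, 14, 16, 20, 25]
Total comparisons: 5

The merged array is [4, 6, 8, 10, 14, 16, 20, 25], requiring 5 comparisons. The merge step runs in O(n) time where n is the total number of elements.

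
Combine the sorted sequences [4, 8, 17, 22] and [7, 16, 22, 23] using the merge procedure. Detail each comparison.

Merging process:

Compare 4 vs 7: take 4 from left. Merged: [4]
Compare 8 vs 7: take 7 from right. Merged: [4, 7]
Compare 8 vs 16: take 8 from left. Merged: [4, 7, 8]
Compare 17 vs 16: take 16 from right. Merged: [4, 7, 8, 16]
Compare 17 vs 22: take 17 from left. Merged: [4, 7, 8, 16, 17]
Compare 22 vs 22: take 22 from left. Merged: [4, 7, 8, 16, 17, 22]
Append remaining from right: [22, 23]. Merged: [4, 7, 8, 16, 17, 22, 22, 23]

Final merged array: [4, 7, 8, 16, 17, 22, 22, 23]
Total comparisons: 6

The merged array is [4, 7, 8, 16, 17, 22, 22, 23], requiring 6 comparisons. The merge step runs in O(n) time where n is the total number of elements.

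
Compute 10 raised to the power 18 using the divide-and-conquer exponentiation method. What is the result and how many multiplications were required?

Computing 10^18 by squaring (build up from 10^1; each line after the first costs one multiplication):

10^1 = 10
10^2 = (10^1)^2 = 10^2 = 100
10^4 = (10^2)^2 = 100^2 = 10000
10^8 = (10^4)^2 = 10000^2 = 100000000
10^9 = 10 * 10^8 = 10 * 100000000 = 1000000000
10^18 = (10^9)^2 = 1000000000^2 = 1000000000000000000

Result: 1000000000000000000
Multiplications needed: 5 (5 lines after 10^1)

10^18 = 1000000000000000000. Using exponentiation by squaring, this requires 5 multiplications. The key idea: if the exponent is even, square the half-power; if odd, multiply by the base once.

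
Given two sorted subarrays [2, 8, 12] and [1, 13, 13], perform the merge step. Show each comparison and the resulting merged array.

Merging process:

Compare 2 vs 1: take 1 from right. Merged: [1]
Compare 2 vs 13: take 2 from left. Merged: [1, 2]
Compare 8 vs 13: take 8 from left. Merged: [1, 2, 8]
Compare 12 vs 13: take 12 from left. Merged: [1, 2, 8, 12]
Append remaining from right: [13, 13]. Merged: [1, 2, 8, 12, 13, 13]

Final merged array: [1, 2, 8, 12, 13, 13]
Total comparisons: 4

The merged array is [1, 2, 8, 12, 13, 13], requiring 4 comparisons. The merge step runs in O(n) time where n is the total number of elements.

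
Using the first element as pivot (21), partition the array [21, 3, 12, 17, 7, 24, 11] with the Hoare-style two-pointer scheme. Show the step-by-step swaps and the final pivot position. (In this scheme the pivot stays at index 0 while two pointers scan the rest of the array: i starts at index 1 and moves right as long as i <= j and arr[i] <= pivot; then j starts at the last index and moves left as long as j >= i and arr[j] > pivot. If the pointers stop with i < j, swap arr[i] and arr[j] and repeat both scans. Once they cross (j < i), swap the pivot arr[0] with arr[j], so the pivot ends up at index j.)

Hoare-style two-pointer partition with pivot = 21:

Initial array: [21, 3, 12, 17, 7, 24, 11]

Pointers start at i = 1, j = 6.
i stops at index 5 (arr[5]=24 > 21), j stops at index 6 (arr[6]=11 <= 21): swap arr[5] and arr[6], array becomes [21, 3, 12, 17, 7, 11, 24]
i ends at 6, j ends at 5: the pointers have crossed (j < i), so scanning stops.

Swap pivot arr[0] with arr[5] to place pivot at position 5: [11, 3, 12, 17, 7, 21, 24]
Pivot position: 5

After partitioning with pivot 21, the array becomes [11, 3, 12, 17, 7, 21, 24]. The pivot is placed at index 5. All elements to the left of the pivot are <= 21, and all elements to the right are > 21.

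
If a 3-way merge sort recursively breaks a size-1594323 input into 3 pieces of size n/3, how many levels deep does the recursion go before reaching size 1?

For divide and conquer with division factor 3:

Problem sizes at each level:
Level 0: 1594323
Level 1: 531441
Level 2: 177147
Level 3: 59049
Level 4: 19683
Level 5: 6561
Level 6: 2187
Level 7: 729
Level 8: 243
Level 9: 81
Level 10: 27
Level 11: 9
Level 12: 3
Level 13: 1

The root is level 0 and the size-1 base case is level 13 (the tree spans levels 0 through 13, i.e. 14 levels counting the root), so the depth is the number of divisions: log_3(1594323) = 13

The recursion tree depth is log_3(1594323) = 13. At each level, the problem size is divided by 3, so it takes 13 divisions to reduce to a base case of size 1. The algorithm makes 3 recursive calls at each level.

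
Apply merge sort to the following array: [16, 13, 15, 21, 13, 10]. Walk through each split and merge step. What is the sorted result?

Merge sort trace:

Split: [16, 13, 15, 21, 13, 10] -> [16, 13, 15] and [21, 13, 10]
  Split: [16, 13, 15] -> [16] and [13, 15]
    Split: [13, 15] -> [13] and [15]
    Merge: [13] + [15] -> [13, 15]
  Merge: [16] + [13, 15] -> [13, 15, 16]
  Split: [21, 13, 10] -> [21] and [13, 10]
    Split: [13, 10] -> [13] and [10]
    Merge: [13] + [10] -> [10, 13]
  Merge: [21] + [10, 13] -> [10, 13, 21]
Merge: [13, 15, 16] + [10, 13, 21] -> [10, 13, 13, 15, 16, 21]

Final sorted array: [10, 13, 13, 15, 16, 21]

The merge sort proceeds by recursively splitting the array and merging sorted halves.
After all merges, the sorted array is [10, 13, 13, 15, 16, 21].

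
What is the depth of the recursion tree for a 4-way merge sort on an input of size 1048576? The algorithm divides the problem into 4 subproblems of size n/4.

For divide and conquer with division factor 4:

Problem sizes at each level:
Level 0: 1048576
Level 1: 262144
Level 2: 65536
Level 3: 16384
Level 4: 4096
Level 5: 1024
Level 6: 256
Level 7: 64
Level 8: 16
Level 9: 4
Level 10: 1

The root is level 0 and the size-1 base case is level 10 (the tree spans levels 0 through 10, i.e. 11 levels counting the root), so the depth is the number of divisions: log_4(1048576) = 10

The recursion tree depth is log_4(1048576) = 10. At each level, the problem size is divided by 4, so it takes 10 divisions to reduce to a base case of size 1. The algorithm makes 4 recursive calls at each level.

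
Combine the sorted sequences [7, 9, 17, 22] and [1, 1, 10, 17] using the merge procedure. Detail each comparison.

Merging process:

Compare 7 vs 1: take 1 from right. Merged: [1]
Compare 7 vs 1: take 1 from right. Merged: [1, 1]
Compare 7 vs 10: take 7 from left. Merged: [1, 1, 7]
Compare 9 vs 10: take 9 from left. Merged: [1, 1, 7, 9]
Compare 17 vs 10: take 10 from right. Merged: [1, 1, 7, 9, 10]
Compare 17 vs 17: take 17 from left. Merged: [1, 1, 7, 9, 10, 17]
Compare 22 vs 17: take 17 from right. Merged: [1, 1, 7, 9, 10, 17, 17]
Append remaining from left: [22]. Merged: [1, 1, 7, 9, 10, 17, 17, 22]

Final merged array: [1, 1, 7, 9, 10, 17, 17, 22]
Total comparisons: 7

The merged array is [1, 1, 7, 9, 10, 17, 17, 22], requiring 7 comparisons. The merge step runs in O(n) time where n is the total number of elements.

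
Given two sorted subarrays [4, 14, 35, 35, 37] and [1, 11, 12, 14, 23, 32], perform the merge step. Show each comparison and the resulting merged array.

Merging process:

Compare 4 vs 1: take 1 from right. Merged: [1]
Compare 4 vs 11: take 4 from left. Merged: [1, 4]
Compare 14 vs 11: take 11 from right. Merged: [1, 4, 11]
Compare 14 vs 12: take 12 from right. Merged: [1, 4, 11, 12]
Compare 14 vs 14: take 14 from left. Merged: [1, 4, 11, 12, 14]
Compare 35 vs 14: take 14 from right. Merged: [1, 4, 11, 12, 14, 14]
Compare 35 vs 23: take 23 from right. Merged: [1, 4, 11, 12, 14, 14, 23]
Compare 35 vs 32: take 32 from right. Merged: [1, 4, 11, 12, 14, 14, 23, 32]
Append remaining from left: [35, 35, 37]. Merged: [1, 4, 11, 12, 14, 14, 23, 32, 35, 35, 37]

Final merged array: [1, 4, 11, 12, 14, 14, 23, 32, 35, 35, 37]
Total comparisons: 8

The merged array is [1, 4, 11, 12, 14, 14, 23, 32, 35, 35, 37], requiring 8 comparisons. The merge step runs in O(n) time where n is the total number of elements.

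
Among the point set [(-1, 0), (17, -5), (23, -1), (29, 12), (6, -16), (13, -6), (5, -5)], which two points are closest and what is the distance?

Computing all pairwise distances among 7 points:

d((-1, 0), (17, -5)) = 18.6815
d((-1, 0), (23, -1)) = 24.0208
d((-1, 0), (29, 12)) = 32.311
d((-1, 0), (6, -16)) = 17.4642
d((-1, 0), (13, -6)) = 15.2315
d((-1, 0), (5, -5)) = 7.8102
d((17, -5), (23, -1)) = 7.2111
d((17, -5), (29, 12)) = 20.8087
d((17, -5), (6, -16)) = 15.5563
d((17, -5), (13, -6)) = 4.1231 <-- minimum
d((17, -5), (5, -5)) = 12.0
d((23, -1), (29, 12)) = 14.3178
d((23, -1), (6, -16)) = 22.6716
d((23, -1), (13, -6)) = 11.1803
d((23, -1), (5, -5)) = 18.4391
d((29, 12), (6, -16)) = 36.2353
d((29, 12), (13, -6)) = 24.0832
d((29, 12), (5, -5)) = 29.4109
d((6, -16), (13, -6)) = 12.2066
d((6, -16), (5, -5)) = 11.0454
d((13, -6), (5, -5)) = 8.0623

Closest pair: (17, -5) and (13, -6) with distance 4.1231

The closest pair is (17, -5) and (13, -6) with Euclidean distance 4.1231. For 7 points, brute-force pairwise comparison is shown above. For large n, the divide-and-conquer algorithm (sort by x, recurse on halves, check the dividing strip) achieves O(n log n).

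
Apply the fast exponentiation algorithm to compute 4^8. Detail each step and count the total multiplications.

Computing 4^8 by squaring (build up from 4^1; each line after the first costs one multiplication):

4^1 = 4
4^2 = (4^1)^2 = 4^2 = 16
4^4 = (4^2)^2 = 16^2 = 256
4^8 = (4^4)^2 = 256^2 = 65536

Result: 65536
Multiplications needed: 3 (3 lines after 4^1)

4^8 = 65536. Using exponentiation by squaring, this requires 3 multiplications. The key idea: if the exponent is even, square the half-power; if odd, multiply by the base once.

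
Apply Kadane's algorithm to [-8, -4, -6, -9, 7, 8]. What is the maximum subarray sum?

Using Kadane's algorithm on [-8, -4, -6, -9, 7, 8]:

Scanning through the array:
Position 1 (value -4): max_ending_here = -4, max_so_far = -4
Position 2 (value -6): max_ending_here = -6, max_so_far = -4
Position 3 (value -9): max_ending_here = -9, max_so_far = -4
Position 4 (value 7): max_ending_here = 7, max_so_far = 7
Position 5 (value 8): max_ending_here = 15, max_so_far = 15

Maximum subarray: [7, 8]
Maximum sum: 15

The maximum subarray is [7, 8] with sum 15. This subarray runs from index 4 to index 5.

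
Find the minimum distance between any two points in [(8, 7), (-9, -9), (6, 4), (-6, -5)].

Computing all pairwise distances among 4 points:

d((8, 7), (-9, -9)) = 23.3452
d((8, 7), (6, 4)) = 3.6056 <-- minimum
d((8, 7), (-6, -5)) = 18.4391
d((-9, -9), (6, 4)) = 19.8494
d((-9, -9), (-6, -5)) = 5.0
d((6, 4), (-6, -5)) = 15.0

Closest pair: (8, 7) and (6, 4) with distance 3.6056

The closest pair is (8, 7) and (6, 4) with Euclidean distance 3.6056. For 4 points, brute-force pairwise comparison is shown above. For large n, the divide-and-conquer algorithm (sort by x, recurse on halves, check the dividing strip) achieves O(n log n).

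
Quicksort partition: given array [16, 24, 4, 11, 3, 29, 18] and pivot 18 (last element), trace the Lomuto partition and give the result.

Lomuto partition with pivot = 18:

Initial array: [16, 24, 4, 11, 3, 29, 18]

arr[0]=16 <= 18: swap with position 0, array becomes [16, 24, 4, 11, 3, 29, 18]
arr[1]=24 > 18: no swap
arr[2]=4 <= 18: swap with position 1, array becomes [16, 4, 24, 11, 3, 29, 18]
arr[3]=11 <= 18: swap with position 2, array becomes [16, 4, 11, 24, 3, 29, 18]
arr[4]=3 <= 18: swap with position 3, array becomes [16, 4, 11, 3, 24, 29, 18]
arr[5]=29 > 18: no swap

Place pivot at position 4: [16, 4, 11, 3, 18, 29, 24]
Pivot position: 4

After partitioning with pivot 18, the array becomes [16, 4, 11, 3, 18, 29, 24]. The pivot is placed at index 4. All elements to the left of the pivot are <= 18, and all elements to the right are > 18.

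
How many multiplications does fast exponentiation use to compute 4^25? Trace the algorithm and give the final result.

Computing 4^25 by squaring (build up from 4^1; each line after the first costs one multiplication):

4^1 = 4
4^2 = (4^1)^2 = 4^2 = 16
4^3 = 4 * 4^2 = 4 * 16 = 64
4^6 = (4^3)^2 = 64^2 = 4096
4^12 = (4^6)^2 = 4096^2 = 16777216
4^24 = (4^12)^2 = 16777216^2 = 281474976710656
4^25 = 4 * 4^24 = 4 * 281474976710656 = 1125899906842624

Result: 1125899906842624
Multiplications needed: 6 (6 lines after 4^1)

4^25 = 1125899906842624. Using exponentiation by squaring, this requires 6 multiplications. The key idea: if the exponent is even, square the half-power; if odd, multiply by the base once.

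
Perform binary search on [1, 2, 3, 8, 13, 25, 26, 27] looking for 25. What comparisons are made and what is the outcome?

Binary search for 25 in [1, 2, 3, 8, 13, 25, 26, 27]:

lo=0, hi=7, mid=3, arr[mid]=8 -> 8 < 25, search right half
lo=4, hi=7, mid=5, arr[mid]=25 -> Found target at index 5!

Binary search finds 25 at index 5 after 2 comparisons. The search repeatedly halves the search space by comparing with the middle element.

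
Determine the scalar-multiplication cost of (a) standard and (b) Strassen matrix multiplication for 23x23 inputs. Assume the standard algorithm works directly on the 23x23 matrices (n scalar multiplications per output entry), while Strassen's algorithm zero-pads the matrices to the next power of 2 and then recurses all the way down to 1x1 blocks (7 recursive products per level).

Matrix multiplication for 23x23 matrices:

Strassen's algorithm requires power-of-2 dimensions. Pad 23x23 to 32x32 (next power of 2).

Standard algorithm: 23^3 = 12167 multiplications
Strassen's algorithm: 7^(log2(32)) = 7^5 = 16807 multiplications
Difference: 12167 - 16807 = -4640 (Strassen uses MORE here due to padding overhead — for small or just-over-power-of-2 n, padding can outweigh the per-level savings)

Standard: 12167 multiplications (23^3). Strassen: 16807 multiplications (7^5, after padding to 32x32). Strassen reduces 8 recursive multiplications to 7 at each level.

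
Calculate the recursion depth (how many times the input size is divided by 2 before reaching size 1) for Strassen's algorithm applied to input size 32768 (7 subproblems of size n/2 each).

For divide and conquer with division factor 2:

Problem sizes at each level:
Level 0: 32768
Level 1: 16384
Level 2: 8192
Level 3: 4096
Level 4: 2048
Level 5: 1024
Level 6: 512
Level 7: 256
Level 8: 128
Level 9: 64
Level 10: 32
Level 11: 16
Level 12: 8
Level 13: 4
Level 14: 2
Level 15: 1

The root is level 0 and the size-1 base case is level 15 (the tree spans levels 0 through 15, i.e. 16 levels counting the root), so the depth is the number of divisions: log_2(32768) = 15

The recursion tree depth is log_2(32768) = 15. At each level, the problem size is divided by 2, so it takes 15 divisions to reduce to a base case of size 1. The algorithm makes 7 recursive calls at each level.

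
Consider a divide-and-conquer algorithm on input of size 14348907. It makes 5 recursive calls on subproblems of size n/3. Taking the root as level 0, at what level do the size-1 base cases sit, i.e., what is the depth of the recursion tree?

For divide and conquer with division factor 3:

Problem sizes at each level:
Level 0: 14348907
Level 1: 4782969
Level 2: 1594323
Level 3: 531441
Level 4: 177147
Level 5: 59049
Level 6: 19683
Level 7: 6561
Level 8: 2187
Level 9: 729
Level 10: 243
Level 11: 81
Level 12: 27
Level 13: 9
Level 14: 3
Level 15: 1

The root is level 0 and the size-1 base case is level 15 (the tree spans levels 0 through 15, i.e. 16 levels counting the root), so the depth is the number of divisions: log_3(14348907) = 15

The recursion tree depth is log_3(14348907) = 15. At each level, the problem size is divided by 3, so it takes 15 divisions to reduce to a base case of size 1. The algorithm makes 5 recursive calls at each level.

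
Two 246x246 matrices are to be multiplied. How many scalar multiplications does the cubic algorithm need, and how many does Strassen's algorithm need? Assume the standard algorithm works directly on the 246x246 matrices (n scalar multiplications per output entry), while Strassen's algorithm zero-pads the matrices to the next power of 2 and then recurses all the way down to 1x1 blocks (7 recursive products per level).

Matrix multiplication for 246x246 matrices:

Strassen's algorithm requires power-of-2 dimensions. Pad 246x246 to 256x256 (next power of 2).

Standard algorithm: 246^3 = 14886936 multiplications
Strassen's algorithm: 7^(log2(256)) = 7^8 = 5764801 multiplications
Savings: 14886936 - 5764801 = 9122135 multiplications

Standard: 14886936 multiplications (246^3). Strassen: 5764801 multiplications (7^8, after padding to 256x256). Strassen reduces 8 recursive multiplications to 7 at each level.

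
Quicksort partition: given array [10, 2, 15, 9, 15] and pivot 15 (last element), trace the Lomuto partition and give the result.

Lomuto partition with pivot = 15:

Initial array: [10, 2, 15, 9, 15]

arr[0]=10 <= 15: swap with position 0, array becomes [10, 2, 15, 9, 15]
arr[1]=2 <= 15: swap with position 1, array becomes [10, 2, 15, 9, 15]
arr[2]=15 <= 15: swap with position 2, array becomes [10, 2, 15, 9, 15]
arr[3]=9 <= 15: swap with position 3, array becomes [10, 2, 15, 9, 15]

Place pivot at position 4: [10, 2, 15, 9, 15]
Pivot position: 4

After partitioning with pivot 15, the array becomes [10, 2, 15, 9, 15]. The pivot is placed at index 4. All elements to the left of the pivot are <= 15, and all elements to the right are > 15.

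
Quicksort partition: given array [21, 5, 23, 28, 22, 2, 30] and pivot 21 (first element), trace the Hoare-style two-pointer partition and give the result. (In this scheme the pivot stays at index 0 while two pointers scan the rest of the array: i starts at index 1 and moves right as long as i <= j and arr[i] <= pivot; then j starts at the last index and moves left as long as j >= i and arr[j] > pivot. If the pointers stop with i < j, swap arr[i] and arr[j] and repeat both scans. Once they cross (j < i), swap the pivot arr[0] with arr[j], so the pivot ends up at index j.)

Hoare-style two-pointer partition with pivot = 21:

Initial array: [21, 5, 23, 28, 22, 2, 30]

Pointers start at i = 1, j = 6.
i stops at index 2 (arr[2]=23 > 21), j stops at index 5 (arr[5]=2 <= 21): swap arr[2] and arr[5], array becomes [21, 5, 2, 28, 22, 23, 30]
i ends at 3, j ends at 2: the pointers have crossed (j < i), so scanning stops.

Swap pivot arr[0] with arr[2] to place pivot at position 2: [2, 5, 21, 28, 22, 23, 30]
Pivot position: 2

After partitioning with pivot 21, the array becomes [2, 5, 21, 28, 22, 23, 30]. The pivot is placed at index 2. All elements to the left of the pivot are <= 21, and all elements to the right are > 21.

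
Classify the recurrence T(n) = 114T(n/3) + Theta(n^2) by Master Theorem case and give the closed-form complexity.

Master Theorem for T(n) = 114T(n/3) + O(n^2):

a = 114, b = 3, c = 2
log_b(a) = log_3(114) = 4.3111

Case 1: c = 2 < log_3(114) = 4.3111
T(n) = O(n^(log_3 114))

For T(n) = 114T(n/3) + O(n^2): log_3(114) = 4.3111. This is Case 1 of the Master Theorem (c < log_b(a), work dominated by leaves), giving O(n^(log_3 114)).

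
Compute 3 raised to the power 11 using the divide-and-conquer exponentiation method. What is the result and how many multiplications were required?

Computing 3^11 by squaring (build up from 3^1; each line after the first costs one multiplication):

3^1 = 3
3^2 = (3^1)^2 = 3^2 = 9
3^4 = (3^2)^2 = 9^2 = 81
3^5 = 3 * 3^4 = 3 * 81 = 243
3^10 = (3^5)^2 = 243^2 = 59049
3^11 = 3 * 3^10 = 3 * 59049 = 177147

Result: 177147
Multiplications needed: 5 (5 lines after 3^1)

3^11 = 177147. Using exponentiation by squaring, this requires 5 multiplications. The key idea: if the exponent is even, square the half-power; if odd, multiply by the base once.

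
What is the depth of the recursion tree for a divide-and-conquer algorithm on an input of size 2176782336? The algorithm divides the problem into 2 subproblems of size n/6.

For divide and conquer with division factor 6:

Problem sizes at each level:
Level 0: 2176782336
Level 1: 362797056
Level 2: 60466176
Level 3: 10077696
Level 4: 1679616
Level 5: 279936
Level 6: 46656
Level 7: 7776
Level 8: 1296
Level 9: 216
Level 10: 36
Level 11: 6
Level 12: 1

The root is level 0 and the size-1 base case is level 12 (the tree spans levels 0 through 12, i.e. 13 levels counting the root), so the depth is the number of divisions: log_6(2176782336) = 12

The recursion tree depth is log_6(2176782336) = 12. At each level, the problem size is divided by 6, so it takes 12 divisions to reduce to a base case of size 1. The algorithm makes 2 recursive calls at each level.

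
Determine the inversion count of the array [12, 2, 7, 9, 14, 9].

Finding inversions in [12, 2, 7, 9, 14, 9]:

(0, 1): arr[0]=12 > arr[1]=2
(0, 2): arr[0]=12 > arr[2]=7
(0, 3): arr[0]=12 > arr[3]=9
(0, 5): arr[0]=12 > arr[5]=9
(4, 5): arr[4]=14 > arr[5]=9

Total inversions: 5

The array has 5 inversion(s): (0,1), (0,2), (0,3), (0,5), (4,5). Each pair (i,j) satisfies i < j and arr[i] > arr[j].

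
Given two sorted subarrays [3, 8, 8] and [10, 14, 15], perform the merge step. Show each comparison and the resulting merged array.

Merging process:

Compare 3 vs 10: take 3 from left. Merged: [3]
Compare 8 vs 10: take 8 from left. Merged: [3, 8]
Compare 8 vs 10: take 8 from left. Merged: [3, 8, 8]
Append remaining from right: [10, 14, 15]. Merged: [3, 8, 8, 10, 14, 15]

Final merged array: [3, 8, 8, 10, 14, 15]
Total comparisons: 3

The merged array is [3, 8, 8, 10, 14, 15], requiring 3 comparisons. The merge step runs in O(n) time where n is the total number of elements.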